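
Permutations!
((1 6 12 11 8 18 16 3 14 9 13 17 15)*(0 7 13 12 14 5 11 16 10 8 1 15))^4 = ((0 7 13 17)(1 6 14 9 12 16 3 5 11)(8 18 10))^4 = (1 12 11 9 5 14 3 6 16)(8 18 10)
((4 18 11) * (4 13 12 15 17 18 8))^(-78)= ((4 8)(11 13 12 15 17 18))^(-78)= (18)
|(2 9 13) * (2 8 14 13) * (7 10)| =|(2 9)(7 10)(8 14 13)| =6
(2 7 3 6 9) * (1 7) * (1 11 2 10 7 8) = (1 8)(2 11)(3 6 9 10 7) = [0, 8, 11, 6, 4, 5, 9, 3, 1, 10, 7, 2]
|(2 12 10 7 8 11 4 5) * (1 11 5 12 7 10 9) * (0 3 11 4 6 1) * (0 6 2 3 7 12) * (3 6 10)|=42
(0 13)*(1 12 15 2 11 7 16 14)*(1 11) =[13, 12, 1, 3, 4, 5, 6, 16, 8, 9, 10, 7, 15, 0, 11, 2, 14] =(0 13)(1 12 15 2)(7 16 14 11)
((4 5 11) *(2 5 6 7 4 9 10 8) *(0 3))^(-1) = ((0 3)(2 5 11 9 10 8)(4 6 7))^(-1) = (0 3)(2 8 10 9 11 5)(4 7 6)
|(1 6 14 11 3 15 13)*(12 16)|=14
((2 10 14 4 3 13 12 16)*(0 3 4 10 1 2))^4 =((0 3 13 12 16)(1 2)(10 14))^4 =(0 16 12 13 3)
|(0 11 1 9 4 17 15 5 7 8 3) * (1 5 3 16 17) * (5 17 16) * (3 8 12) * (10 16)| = 18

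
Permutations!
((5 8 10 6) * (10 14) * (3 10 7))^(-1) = (3 7 14 8 5 6 10)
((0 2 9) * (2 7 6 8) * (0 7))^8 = (2 6 9 8 7)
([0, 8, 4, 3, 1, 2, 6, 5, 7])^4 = [0, 2, 7, 3, 5, 8, 6, 1, 4]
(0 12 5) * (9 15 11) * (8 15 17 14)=(0 12 5)(8 15 11 9 17 14)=[12, 1, 2, 3, 4, 0, 6, 7, 15, 17, 10, 9, 5, 13, 8, 11, 16, 14]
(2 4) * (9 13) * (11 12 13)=(2 4)(9 11 12 13)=[0, 1, 4, 3, 2, 5, 6, 7, 8, 11, 10, 12, 13, 9]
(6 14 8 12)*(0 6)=(0 6 14 8 12)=[6, 1, 2, 3, 4, 5, 14, 7, 12, 9, 10, 11, 0, 13, 8]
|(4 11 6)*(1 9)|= 6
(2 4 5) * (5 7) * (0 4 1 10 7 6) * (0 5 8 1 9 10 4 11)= (0 11)(1 4 6 5 2 9 10 7 8)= [11, 4, 9, 3, 6, 2, 5, 8, 1, 10, 7, 0]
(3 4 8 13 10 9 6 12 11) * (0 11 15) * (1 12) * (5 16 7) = (0 11 3 4 8 13 10 9 6 1 12 15)(5 16 7) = [11, 12, 2, 4, 8, 16, 1, 5, 13, 6, 9, 3, 15, 10, 14, 0, 7]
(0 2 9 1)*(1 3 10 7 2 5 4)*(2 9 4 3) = (0 5 3 10 7 9 2 4 1) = [5, 0, 4, 10, 1, 3, 6, 9, 8, 2, 7]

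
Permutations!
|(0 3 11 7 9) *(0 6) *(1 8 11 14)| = 9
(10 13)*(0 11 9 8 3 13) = [11, 1, 2, 13, 4, 5, 6, 7, 3, 8, 0, 9, 12, 10] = (0 11 9 8 3 13 10)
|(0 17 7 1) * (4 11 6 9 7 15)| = 9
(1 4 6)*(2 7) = [0, 4, 7, 3, 6, 5, 1, 2] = (1 4 6)(2 7)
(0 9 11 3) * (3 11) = (11)(0 9 3) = [9, 1, 2, 0, 4, 5, 6, 7, 8, 3, 10, 11]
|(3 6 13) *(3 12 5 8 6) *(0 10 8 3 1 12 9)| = 12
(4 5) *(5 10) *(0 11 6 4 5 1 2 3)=(0 11 6 4 10 1 2 3)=[11, 2, 3, 0, 10, 5, 4, 7, 8, 9, 1, 6]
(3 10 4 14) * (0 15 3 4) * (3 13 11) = (0 15 13 11 3 10)(4 14) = [15, 1, 2, 10, 14, 5, 6, 7, 8, 9, 0, 3, 12, 11, 4, 13]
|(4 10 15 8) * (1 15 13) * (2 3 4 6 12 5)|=11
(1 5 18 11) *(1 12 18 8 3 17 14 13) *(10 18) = (1 5 8 3 17 14 13)(10 18 11 12) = [0, 5, 2, 17, 4, 8, 6, 7, 3, 9, 18, 12, 10, 1, 13, 15, 16, 14, 11]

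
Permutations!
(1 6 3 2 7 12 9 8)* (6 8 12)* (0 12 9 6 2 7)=(0 12 6 3 7 2)(1 8)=[12, 8, 0, 7, 4, 5, 3, 2, 1, 9, 10, 11, 6]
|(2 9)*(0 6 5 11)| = |(0 6 5 11)(2 9)| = 4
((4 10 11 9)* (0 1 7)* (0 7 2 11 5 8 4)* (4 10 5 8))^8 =(0 11 1 9 2)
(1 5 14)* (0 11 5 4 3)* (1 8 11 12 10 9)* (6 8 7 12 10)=(0 10 9 1 4 3)(5 14 7 12 6 8 11)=[10, 4, 2, 0, 3, 14, 8, 12, 11, 1, 9, 5, 6, 13, 7]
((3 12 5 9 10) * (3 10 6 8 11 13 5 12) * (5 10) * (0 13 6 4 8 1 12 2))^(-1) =(0 2 12 1 6 11 8 4 9 5 10 13)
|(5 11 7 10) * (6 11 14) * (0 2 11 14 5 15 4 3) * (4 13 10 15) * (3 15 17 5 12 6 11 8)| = 28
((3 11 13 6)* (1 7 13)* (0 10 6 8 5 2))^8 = (0 8 1 6 2 13 11 10 5 7 3)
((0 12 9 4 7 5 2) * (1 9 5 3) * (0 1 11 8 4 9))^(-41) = (0 1 2 5 12)(3 7 4 8 11)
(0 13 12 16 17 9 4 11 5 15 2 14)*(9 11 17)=(0 13 12 16 9 4 17 11 5 15 2 14)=[13, 1, 14, 3, 17, 15, 6, 7, 8, 4, 10, 5, 16, 12, 0, 2, 9, 11]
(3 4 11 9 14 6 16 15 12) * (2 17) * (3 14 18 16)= (2 17)(3 4 11 9 18 16 15 12 14 6)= [0, 1, 17, 4, 11, 5, 3, 7, 8, 18, 10, 9, 14, 13, 6, 12, 15, 2, 16]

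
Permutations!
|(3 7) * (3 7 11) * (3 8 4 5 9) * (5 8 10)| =|(3 11 10 5 9)(4 8)| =10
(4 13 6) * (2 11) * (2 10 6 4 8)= (2 11 10 6 8)(4 13)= [0, 1, 11, 3, 13, 5, 8, 7, 2, 9, 6, 10, 12, 4]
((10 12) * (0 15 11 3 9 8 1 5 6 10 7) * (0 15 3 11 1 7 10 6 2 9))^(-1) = (0 3)(1 15 7 8 9 2 5)(10 12)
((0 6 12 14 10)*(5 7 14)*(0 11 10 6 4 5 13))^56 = ((0 4 5 7 14 6 12 13)(10 11))^56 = (14)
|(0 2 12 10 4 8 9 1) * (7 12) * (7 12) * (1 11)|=|(0 2 12 10 4 8 9 11 1)|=9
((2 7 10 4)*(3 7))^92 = ((2 3 7 10 4))^92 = (2 7 4 3 10)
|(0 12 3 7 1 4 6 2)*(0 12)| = 7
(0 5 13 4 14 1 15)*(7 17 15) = (0 5 13 4 14 1 7 17 15) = [5, 7, 2, 3, 14, 13, 6, 17, 8, 9, 10, 11, 12, 4, 1, 0, 16, 15]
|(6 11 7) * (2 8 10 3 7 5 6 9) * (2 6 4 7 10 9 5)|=30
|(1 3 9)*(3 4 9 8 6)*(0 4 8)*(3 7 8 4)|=6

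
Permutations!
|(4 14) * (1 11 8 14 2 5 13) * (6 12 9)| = |(1 11 8 14 4 2 5 13)(6 12 9)| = 24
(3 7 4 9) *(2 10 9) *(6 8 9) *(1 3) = [0, 3, 10, 7, 2, 5, 8, 4, 9, 1, 6] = (1 3 7 4 2 10 6 8 9)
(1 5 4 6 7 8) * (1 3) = (1 5 4 6 7 8 3) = [0, 5, 2, 1, 6, 4, 7, 8, 3]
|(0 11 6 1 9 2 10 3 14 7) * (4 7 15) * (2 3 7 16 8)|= |(0 11 6 1 9 3 14 15 4 16 8 2 10 7)|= 14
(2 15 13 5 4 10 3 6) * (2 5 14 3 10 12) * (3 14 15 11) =(2 11 3 6 5 4 12)(13 15) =[0, 1, 11, 6, 12, 4, 5, 7, 8, 9, 10, 3, 2, 15, 14, 13]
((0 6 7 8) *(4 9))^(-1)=(0 8 7 6)(4 9)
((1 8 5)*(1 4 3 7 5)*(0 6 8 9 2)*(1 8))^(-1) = (0 2 9 1 6)(3 4 5 7)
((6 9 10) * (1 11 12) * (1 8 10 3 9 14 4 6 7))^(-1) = (1 7 10 8 12 11)(3 9)(4 14 6)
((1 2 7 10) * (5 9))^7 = ((1 2 7 10)(5 9))^7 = (1 10 7 2)(5 9)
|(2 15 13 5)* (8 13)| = 5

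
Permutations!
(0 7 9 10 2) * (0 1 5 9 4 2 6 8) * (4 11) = (0 7 11 4 2 1 5 9 10 6 8) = [7, 5, 1, 3, 2, 9, 8, 11, 0, 10, 6, 4]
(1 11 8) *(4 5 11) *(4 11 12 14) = (1 11 8)(4 5 12 14) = [0, 11, 2, 3, 5, 12, 6, 7, 1, 9, 10, 8, 14, 13, 4]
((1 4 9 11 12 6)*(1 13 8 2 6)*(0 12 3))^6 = (0 3 11 9 4 1 12)(2 13)(6 8)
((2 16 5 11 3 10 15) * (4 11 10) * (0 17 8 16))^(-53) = (0 16 15 17 5 2 8 10)(3 4 11)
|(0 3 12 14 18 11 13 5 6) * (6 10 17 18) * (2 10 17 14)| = 35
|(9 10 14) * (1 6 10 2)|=|(1 6 10 14 9 2)|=6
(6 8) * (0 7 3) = (0 7 3)(6 8) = [7, 1, 2, 0, 4, 5, 8, 3, 6]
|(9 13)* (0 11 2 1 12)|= |(0 11 2 1 12)(9 13)|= 10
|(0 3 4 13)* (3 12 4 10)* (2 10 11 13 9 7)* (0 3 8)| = 24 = |(0 12 4 9 7 2 10 8)(3 11 13)|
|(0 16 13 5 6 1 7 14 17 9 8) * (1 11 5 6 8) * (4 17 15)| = |(0 16 13 6 11 5 8)(1 7 14 15 4 17 9)| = 7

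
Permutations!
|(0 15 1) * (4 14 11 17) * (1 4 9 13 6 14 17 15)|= 8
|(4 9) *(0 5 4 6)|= |(0 5 4 9 6)|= 5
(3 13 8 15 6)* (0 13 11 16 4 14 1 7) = (0 13 8 15 6 3 11 16 4 14 1 7) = [13, 7, 2, 11, 14, 5, 3, 0, 15, 9, 10, 16, 12, 8, 1, 6, 4]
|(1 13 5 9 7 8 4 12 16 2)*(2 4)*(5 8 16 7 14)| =12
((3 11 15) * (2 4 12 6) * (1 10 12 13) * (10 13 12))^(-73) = (1 13)(2 6 12 4)(3 15 11)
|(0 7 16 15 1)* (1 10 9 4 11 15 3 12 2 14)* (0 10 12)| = 36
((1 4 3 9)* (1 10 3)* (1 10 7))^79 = ((1 4 10 3 9 7))^79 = (1 4 10 3 9 7)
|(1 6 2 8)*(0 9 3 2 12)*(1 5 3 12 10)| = 12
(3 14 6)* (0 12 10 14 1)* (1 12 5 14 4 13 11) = [5, 0, 2, 12, 13, 14, 3, 7, 8, 9, 4, 1, 10, 11, 6] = (0 5 14 6 3 12 10 4 13 11 1)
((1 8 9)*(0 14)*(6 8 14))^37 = ((0 6 8 9 1 14))^37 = (0 6 8 9 1 14)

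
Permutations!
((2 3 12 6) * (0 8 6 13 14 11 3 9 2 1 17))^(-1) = ((0 8 6 1 17)(2 9)(3 12 13 14 11))^(-1) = (0 17 1 6 8)(2 9)(3 11 14 13 12)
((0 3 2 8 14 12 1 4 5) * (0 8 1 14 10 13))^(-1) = ((0 3 2 1 4 5 8 10 13)(12 14))^(-1) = (0 13 10 8 5 4 1 2 3)(12 14)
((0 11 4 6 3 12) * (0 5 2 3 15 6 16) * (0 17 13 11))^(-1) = (2 5 12 3)(4 11 13 17 16)(6 15)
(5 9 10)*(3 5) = [0, 1, 2, 5, 4, 9, 6, 7, 8, 10, 3] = (3 5 9 10)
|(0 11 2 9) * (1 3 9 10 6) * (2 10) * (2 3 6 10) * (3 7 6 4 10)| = 10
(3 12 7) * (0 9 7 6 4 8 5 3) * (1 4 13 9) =[1, 4, 2, 12, 8, 3, 13, 0, 5, 7, 10, 11, 6, 9] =(0 1 4 8 5 3 12 6 13 9 7)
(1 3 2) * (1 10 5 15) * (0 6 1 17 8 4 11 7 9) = [6, 3, 10, 2, 11, 15, 1, 9, 4, 0, 5, 7, 12, 13, 14, 17, 16, 8] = (0 6 1 3 2 10 5 15 17 8 4 11 7 9)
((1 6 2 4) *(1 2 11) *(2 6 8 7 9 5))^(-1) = ((1 8 7 9 5 2 4 6 11))^(-1) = (1 11 6 4 2 5 9 7 8)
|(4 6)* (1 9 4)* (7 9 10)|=|(1 10 7 9 4 6)|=6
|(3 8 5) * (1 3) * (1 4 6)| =|(1 3 8 5 4 6)| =6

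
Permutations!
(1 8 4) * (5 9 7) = [0, 8, 2, 3, 1, 9, 6, 5, 4, 7] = (1 8 4)(5 9 7)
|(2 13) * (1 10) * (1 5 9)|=|(1 10 5 9)(2 13)|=4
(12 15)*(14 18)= (12 15)(14 18)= [0, 1, 2, 3, 4, 5, 6, 7, 8, 9, 10, 11, 15, 13, 18, 12, 16, 17, 14]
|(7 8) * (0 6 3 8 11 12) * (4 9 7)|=|(0 6 3 8 4 9 7 11 12)|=9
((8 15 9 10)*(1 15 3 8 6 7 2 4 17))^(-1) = (1 17 4 2 7 6 10 9 15)(3 8)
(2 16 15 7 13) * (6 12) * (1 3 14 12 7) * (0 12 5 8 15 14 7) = (0 12 6)(1 3 7 13 2 16 14 5 8 15) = [12, 3, 16, 7, 4, 8, 0, 13, 15, 9, 10, 11, 6, 2, 5, 1, 14]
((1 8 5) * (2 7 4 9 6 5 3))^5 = (1 4 8 9 3 6 2 5 7)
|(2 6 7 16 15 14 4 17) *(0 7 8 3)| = |(0 7 16 15 14 4 17 2 6 8 3)| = 11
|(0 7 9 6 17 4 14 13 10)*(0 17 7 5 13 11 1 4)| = |(0 5 13 10 17)(1 4 14 11)(6 7 9)| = 60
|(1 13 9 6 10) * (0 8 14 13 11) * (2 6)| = 10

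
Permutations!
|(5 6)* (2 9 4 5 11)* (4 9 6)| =|(2 6 11)(4 5)| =6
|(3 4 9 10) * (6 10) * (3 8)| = |(3 4 9 6 10 8)| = 6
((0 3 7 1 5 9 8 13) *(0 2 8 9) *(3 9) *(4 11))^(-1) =(0 5 1 7 3 9)(2 13 8)(4 11) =((0 9 3 7 1 5)(2 8 13)(4 11))^(-1)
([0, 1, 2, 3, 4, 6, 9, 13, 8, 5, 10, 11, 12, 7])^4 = (13)(5 6 9)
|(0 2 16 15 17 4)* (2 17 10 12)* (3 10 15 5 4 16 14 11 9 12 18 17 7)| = |(0 7 3 10 18 17 16 5 4)(2 14 11 9 12)| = 45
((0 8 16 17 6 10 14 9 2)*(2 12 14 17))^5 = ((0 8 16 2)(6 10 17)(9 12 14))^5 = (0 8 16 2)(6 17 10)(9 14 12)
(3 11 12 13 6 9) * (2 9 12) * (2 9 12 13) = (2 12)(3 11 9)(6 13) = [0, 1, 12, 11, 4, 5, 13, 7, 8, 3, 10, 9, 2, 6]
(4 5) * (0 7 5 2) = (0 7 5 4 2) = [7, 1, 0, 3, 2, 4, 6, 5]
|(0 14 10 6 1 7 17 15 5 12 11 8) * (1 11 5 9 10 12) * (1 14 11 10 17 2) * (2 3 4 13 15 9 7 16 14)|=30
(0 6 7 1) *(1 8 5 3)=(0 6 7 8 5 3 1)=[6, 0, 2, 1, 4, 3, 7, 8, 5]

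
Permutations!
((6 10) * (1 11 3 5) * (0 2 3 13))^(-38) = (0 1 2 11 3 13 5)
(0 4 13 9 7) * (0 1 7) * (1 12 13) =(0 4 1 7 12 13 9) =[4, 7, 2, 3, 1, 5, 6, 12, 8, 0, 10, 11, 13, 9]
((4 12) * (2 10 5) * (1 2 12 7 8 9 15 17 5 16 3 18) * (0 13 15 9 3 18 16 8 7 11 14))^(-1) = ((0 13 15 17 5 12 4 11 14)(1 2 10 8 3 16 18))^(-1) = (0 14 11 4 12 5 17 15 13)(1 18 16 3 8 10 2)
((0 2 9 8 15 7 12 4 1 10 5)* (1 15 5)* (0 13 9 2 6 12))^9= ((0 6 12 4 15 7)(1 10)(5 13 9 8))^9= (0 4)(1 10)(5 13 9 8)(6 15)(7 12)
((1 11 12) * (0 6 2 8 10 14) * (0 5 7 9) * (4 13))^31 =(0 10 9 8 7 2 5 6 14)(1 11 12)(4 13)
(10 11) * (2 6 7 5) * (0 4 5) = [4, 1, 6, 3, 5, 2, 7, 0, 8, 9, 11, 10] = (0 4 5 2 6 7)(10 11)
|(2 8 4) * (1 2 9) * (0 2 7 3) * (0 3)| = |(0 2 8 4 9 1 7)| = 7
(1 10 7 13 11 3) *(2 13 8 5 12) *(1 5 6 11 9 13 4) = [0, 10, 4, 5, 1, 12, 11, 8, 6, 13, 7, 3, 2, 9] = (1 10 7 8 6 11 3 5 12 2 4)(9 13)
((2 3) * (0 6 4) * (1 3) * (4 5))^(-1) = ((0 6 5 4)(1 3 2))^(-1) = (0 4 5 6)(1 2 3)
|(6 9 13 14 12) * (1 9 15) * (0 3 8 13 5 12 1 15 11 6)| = 18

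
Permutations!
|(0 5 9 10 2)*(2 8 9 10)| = 6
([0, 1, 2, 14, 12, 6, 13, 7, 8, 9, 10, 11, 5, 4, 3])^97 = (3 14)(4 5 13 12 6)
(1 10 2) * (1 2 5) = (1 10 5) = [0, 10, 2, 3, 4, 1, 6, 7, 8, 9, 5]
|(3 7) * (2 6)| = 2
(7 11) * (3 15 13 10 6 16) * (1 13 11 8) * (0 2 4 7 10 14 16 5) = (0 2 4 7 8 1 13 14 16 3 15 11 10 6 5) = [2, 13, 4, 15, 7, 0, 5, 8, 1, 9, 6, 10, 12, 14, 16, 11, 3]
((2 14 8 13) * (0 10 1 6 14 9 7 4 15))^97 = ((0 10 1 6 14 8 13 2 9 7 4 15))^97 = (0 10 1 6 14 8 13 2 9 7 4 15)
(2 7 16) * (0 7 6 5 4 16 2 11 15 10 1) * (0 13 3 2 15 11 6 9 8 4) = (0 7 15 10 1 13 3 2 9 8 4 16 6 5) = [7, 13, 9, 2, 16, 0, 5, 15, 4, 8, 1, 11, 12, 3, 14, 10, 6]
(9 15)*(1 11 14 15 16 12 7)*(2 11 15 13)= (1 15 9 16 12 7)(2 11 14 13)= [0, 15, 11, 3, 4, 5, 6, 1, 8, 16, 10, 14, 7, 2, 13, 9, 12]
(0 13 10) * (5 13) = [5, 1, 2, 3, 4, 13, 6, 7, 8, 9, 0, 11, 12, 10] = (0 5 13 10)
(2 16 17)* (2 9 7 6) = [0, 1, 16, 3, 4, 5, 2, 6, 8, 7, 10, 11, 12, 13, 14, 15, 17, 9] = (2 16 17 9 7 6)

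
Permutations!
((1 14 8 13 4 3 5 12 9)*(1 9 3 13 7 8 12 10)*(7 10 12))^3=(1 8 14 10 7)(4 13)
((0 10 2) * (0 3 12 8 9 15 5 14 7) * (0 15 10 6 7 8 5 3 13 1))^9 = (0 9 3 1 8 15 13 14 7 2 5 6 10 12)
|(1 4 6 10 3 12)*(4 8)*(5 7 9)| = 21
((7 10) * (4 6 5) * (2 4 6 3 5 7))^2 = ((2 4 3 5 6 7 10))^2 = (2 3 6 10 4 5 7)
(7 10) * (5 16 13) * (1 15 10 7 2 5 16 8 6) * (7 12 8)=[0, 15, 5, 3, 4, 7, 1, 12, 6, 9, 2, 11, 8, 16, 14, 10, 13]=(1 15 10 2 5 7 12 8 6)(13 16)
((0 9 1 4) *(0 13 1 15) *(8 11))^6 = (15)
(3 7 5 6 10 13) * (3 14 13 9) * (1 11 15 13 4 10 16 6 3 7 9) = [0, 11, 2, 9, 10, 3, 16, 5, 8, 7, 1, 15, 12, 14, 4, 13, 6] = (1 11 15 13 14 4 10)(3 9 7 5)(6 16)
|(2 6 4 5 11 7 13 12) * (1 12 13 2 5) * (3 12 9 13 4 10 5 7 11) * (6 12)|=12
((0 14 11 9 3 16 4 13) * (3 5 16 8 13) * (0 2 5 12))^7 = ((0 14 11 9 12)(2 5 16 4 3 8 13))^7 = (16)(0 11 12 14 9)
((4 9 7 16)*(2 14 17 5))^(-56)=(17)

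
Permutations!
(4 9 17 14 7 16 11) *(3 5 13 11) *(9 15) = (3 5 13 11 4 15 9 17 14 7 16) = [0, 1, 2, 5, 15, 13, 6, 16, 8, 17, 10, 4, 12, 11, 7, 9, 3, 14]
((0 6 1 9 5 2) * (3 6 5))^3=((0 5 2)(1 9 3 6))^3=(1 6 3 9)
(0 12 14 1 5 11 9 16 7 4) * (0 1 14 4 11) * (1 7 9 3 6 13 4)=(0 12 1 5)(3 6 13 4 7 11)(9 16)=[12, 5, 2, 6, 7, 0, 13, 11, 8, 16, 10, 3, 1, 4, 14, 15, 9]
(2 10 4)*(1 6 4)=(1 6 4 2 10)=[0, 6, 10, 3, 2, 5, 4, 7, 8, 9, 1]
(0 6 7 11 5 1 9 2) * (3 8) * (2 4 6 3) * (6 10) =(0 3 8 2)(1 9 4 10 6 7 11 5) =[3, 9, 0, 8, 10, 1, 7, 11, 2, 4, 6, 5]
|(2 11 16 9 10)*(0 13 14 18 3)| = 5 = |(0 13 14 18 3)(2 11 16 9 10)|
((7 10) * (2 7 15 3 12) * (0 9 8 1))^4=(2 3 10)(7 12 15)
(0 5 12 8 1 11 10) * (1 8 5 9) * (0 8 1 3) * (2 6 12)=(0 9 3)(1 11 10 8)(2 6 12 5)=[9, 11, 6, 0, 4, 2, 12, 7, 1, 3, 8, 10, 5]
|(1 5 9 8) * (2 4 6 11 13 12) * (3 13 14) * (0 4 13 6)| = 12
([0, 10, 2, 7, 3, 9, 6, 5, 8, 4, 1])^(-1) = [0, 10, 2, 4, 9, 7, 6, 3, 8, 5, 1]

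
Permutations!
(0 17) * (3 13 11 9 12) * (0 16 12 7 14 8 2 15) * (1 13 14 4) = (0 17 16 12 3 14 8 2 15)(1 13 11 9 7 4) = [17, 13, 15, 14, 1, 5, 6, 4, 2, 7, 10, 9, 3, 11, 8, 0, 12, 16]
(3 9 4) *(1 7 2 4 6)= [0, 7, 4, 9, 3, 5, 1, 2, 8, 6]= (1 7 2 4 3 9 6)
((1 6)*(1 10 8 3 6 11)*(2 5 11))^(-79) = ((1 2 5 11)(3 6 10 8))^(-79) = (1 2 5 11)(3 6 10 8)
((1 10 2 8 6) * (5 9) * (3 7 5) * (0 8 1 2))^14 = ((0 8 6 2 1 10)(3 7 5 9))^14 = (0 6 1)(2 10 8)(3 5)(7 9)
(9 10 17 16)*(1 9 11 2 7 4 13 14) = (1 9 10 17 16 11 2 7 4 13 14) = [0, 9, 7, 3, 13, 5, 6, 4, 8, 10, 17, 2, 12, 14, 1, 15, 11, 16]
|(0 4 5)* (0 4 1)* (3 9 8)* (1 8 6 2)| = 14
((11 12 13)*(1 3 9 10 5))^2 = ((1 3 9 10 5)(11 12 13))^2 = (1 9 5 3 10)(11 13 12)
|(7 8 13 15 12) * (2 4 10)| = 15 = |(2 4 10)(7 8 13 15 12)|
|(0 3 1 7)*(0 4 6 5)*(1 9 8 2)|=10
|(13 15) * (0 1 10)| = 6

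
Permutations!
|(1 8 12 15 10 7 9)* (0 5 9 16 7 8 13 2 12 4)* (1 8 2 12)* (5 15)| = |(0 15 10 2 1 13 12 5 9 8 4)(7 16)| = 22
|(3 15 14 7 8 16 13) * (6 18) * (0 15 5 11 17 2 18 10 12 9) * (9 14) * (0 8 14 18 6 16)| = |(0 15 9 8)(2 6 10 12 18 16 13 3 5 11 17)(7 14)| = 44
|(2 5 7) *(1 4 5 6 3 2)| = 12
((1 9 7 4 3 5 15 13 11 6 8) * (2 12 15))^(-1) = ((1 9 7 4 3 5 2 12 15 13 11 6 8))^(-1) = (1 8 6 11 13 15 12 2 5 3 4 7 9)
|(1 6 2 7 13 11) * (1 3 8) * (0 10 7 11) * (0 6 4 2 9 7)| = 12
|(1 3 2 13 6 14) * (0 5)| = 6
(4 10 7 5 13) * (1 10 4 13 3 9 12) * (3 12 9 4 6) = [0, 10, 2, 4, 6, 12, 3, 5, 8, 9, 7, 11, 1, 13] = (13)(1 10 7 5 12)(3 4 6)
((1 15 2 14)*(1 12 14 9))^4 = (15)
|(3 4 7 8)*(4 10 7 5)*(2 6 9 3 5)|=9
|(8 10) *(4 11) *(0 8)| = 6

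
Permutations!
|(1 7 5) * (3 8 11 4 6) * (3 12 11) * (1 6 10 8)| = 10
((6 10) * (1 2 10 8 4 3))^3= (1 6 3 10 4 2 8)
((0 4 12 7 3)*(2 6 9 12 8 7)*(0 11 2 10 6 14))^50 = (0 8 3 2)(4 7 11 14)(6 12)(9 10)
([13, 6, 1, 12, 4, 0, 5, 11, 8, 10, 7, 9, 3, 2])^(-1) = [5, 2, 13, 12, 4, 6, 1, 10, 8, 11, 9, 7, 3, 0]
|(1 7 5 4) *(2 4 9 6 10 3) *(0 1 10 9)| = 4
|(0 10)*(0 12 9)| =4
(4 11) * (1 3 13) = (1 3 13)(4 11) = [0, 3, 2, 13, 11, 5, 6, 7, 8, 9, 10, 4, 12, 1]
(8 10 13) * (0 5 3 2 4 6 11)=(0 5 3 2 4 6 11)(8 10 13)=[5, 1, 4, 2, 6, 3, 11, 7, 10, 9, 13, 0, 12, 8]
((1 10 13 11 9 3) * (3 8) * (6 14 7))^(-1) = ((1 10 13 11 9 8 3)(6 14 7))^(-1) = (1 3 8 9 11 13 10)(6 7 14)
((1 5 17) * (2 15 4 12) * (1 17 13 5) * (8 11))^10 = ((17)(2 15 4 12)(5 13)(8 11))^10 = (17)(2 4)(12 15)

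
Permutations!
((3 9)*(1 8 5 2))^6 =(9)(1 5)(2 8)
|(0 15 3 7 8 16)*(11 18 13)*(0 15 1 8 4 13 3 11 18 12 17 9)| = 45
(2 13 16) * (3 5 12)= [0, 1, 13, 5, 4, 12, 6, 7, 8, 9, 10, 11, 3, 16, 14, 15, 2]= (2 13 16)(3 5 12)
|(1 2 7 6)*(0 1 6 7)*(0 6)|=4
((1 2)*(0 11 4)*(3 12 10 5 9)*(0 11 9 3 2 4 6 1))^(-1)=((0 9 2)(1 4 11 6)(3 12 10 5))^(-1)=(0 2 9)(1 6 11 4)(3 5 10 12)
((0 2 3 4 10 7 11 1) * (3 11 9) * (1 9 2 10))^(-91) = (0 1 4 3 9 11 2 7 10)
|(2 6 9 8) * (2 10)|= 5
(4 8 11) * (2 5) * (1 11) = (1 11 4 8)(2 5) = [0, 11, 5, 3, 8, 2, 6, 7, 1, 9, 10, 4]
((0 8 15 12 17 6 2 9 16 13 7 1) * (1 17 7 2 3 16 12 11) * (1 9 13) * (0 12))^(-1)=(0 9 11 15 8)(1 16 3 6 17 7 12)(2 13)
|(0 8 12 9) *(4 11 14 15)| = 4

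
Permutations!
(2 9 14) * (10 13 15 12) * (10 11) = (2 9 14)(10 13 15 12 11) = [0, 1, 9, 3, 4, 5, 6, 7, 8, 14, 13, 10, 11, 15, 2, 12]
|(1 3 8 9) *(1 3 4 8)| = 5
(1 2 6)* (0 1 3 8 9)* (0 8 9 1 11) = (0 11)(1 2 6 3 9 8) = [11, 2, 6, 9, 4, 5, 3, 7, 1, 8, 10, 0]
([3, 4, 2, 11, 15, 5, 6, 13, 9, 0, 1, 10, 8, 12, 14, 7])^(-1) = [9, 10, 2, 0, 1, 5, 6, 15, 12, 8, 11, 3, 13, 7, 14, 4]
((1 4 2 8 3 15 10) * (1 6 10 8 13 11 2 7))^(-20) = ((1 4 7)(2 13 11)(3 15 8)(6 10))^(-20) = (1 4 7)(2 13 11)(3 15 8)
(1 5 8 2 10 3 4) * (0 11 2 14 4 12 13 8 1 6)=(0 11 2 10 3 12 13 8 14 4 6)(1 5)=[11, 5, 10, 12, 6, 1, 0, 7, 14, 9, 3, 2, 13, 8, 4]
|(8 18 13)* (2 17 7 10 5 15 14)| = |(2 17 7 10 5 15 14)(8 18 13)| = 21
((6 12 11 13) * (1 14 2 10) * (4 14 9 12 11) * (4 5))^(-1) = (1 10 2 14 4 5 12 9)(6 13 11) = ((1 9 12 5 4 14 2 10)(6 11 13))^(-1)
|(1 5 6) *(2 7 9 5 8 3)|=8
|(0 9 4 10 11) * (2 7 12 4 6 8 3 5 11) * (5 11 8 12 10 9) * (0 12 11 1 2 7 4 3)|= 24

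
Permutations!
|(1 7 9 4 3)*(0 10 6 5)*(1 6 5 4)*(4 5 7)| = 9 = |(0 10 7 9 1 4 3 6 5)|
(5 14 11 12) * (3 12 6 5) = (3 12)(5 14 11 6) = [0, 1, 2, 12, 4, 14, 5, 7, 8, 9, 10, 6, 3, 13, 11]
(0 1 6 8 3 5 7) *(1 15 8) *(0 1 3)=(0 15 8)(1 6 3 5 7)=[15, 6, 2, 5, 4, 7, 3, 1, 0, 9, 10, 11, 12, 13, 14, 8]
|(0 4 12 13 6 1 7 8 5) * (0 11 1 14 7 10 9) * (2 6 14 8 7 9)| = |(0 4 12 13 14 9)(1 10 2 6 8 5 11)| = 42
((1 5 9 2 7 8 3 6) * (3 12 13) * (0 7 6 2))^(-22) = (13)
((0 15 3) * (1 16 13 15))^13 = (0 1 16 13 15 3)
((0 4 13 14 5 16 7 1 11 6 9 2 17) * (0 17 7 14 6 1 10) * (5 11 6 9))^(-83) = (17)(0 4 13 9 2 7 10)(1 6 5 16 14 11)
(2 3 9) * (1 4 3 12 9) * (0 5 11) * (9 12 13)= (0 5 11)(1 4 3)(2 13 9)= [5, 4, 13, 1, 3, 11, 6, 7, 8, 2, 10, 0, 12, 9]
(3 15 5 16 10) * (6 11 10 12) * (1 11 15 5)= (1 11 10 3 5 16 12 6 15)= [0, 11, 2, 5, 4, 16, 15, 7, 8, 9, 3, 10, 6, 13, 14, 1, 12]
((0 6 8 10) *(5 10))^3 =((0 6 8 5 10))^3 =(0 5 6 10 8)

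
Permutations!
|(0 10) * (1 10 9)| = 4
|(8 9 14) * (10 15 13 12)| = |(8 9 14)(10 15 13 12)| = 12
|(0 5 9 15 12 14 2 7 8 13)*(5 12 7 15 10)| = |(0 12 14 2 15 7 8 13)(5 9 10)| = 24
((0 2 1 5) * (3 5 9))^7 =(0 2 1 9 3 5)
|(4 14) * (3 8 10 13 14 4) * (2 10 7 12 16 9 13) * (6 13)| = 18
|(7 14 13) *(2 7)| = |(2 7 14 13)| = 4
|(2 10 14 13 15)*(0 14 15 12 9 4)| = 6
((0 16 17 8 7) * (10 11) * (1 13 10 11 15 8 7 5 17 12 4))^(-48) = (17) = ((0 16 12 4 1 13 10 15 8 5 17 7))^(-48)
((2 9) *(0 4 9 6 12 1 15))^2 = (0 9 6 1)(2 12 15 4)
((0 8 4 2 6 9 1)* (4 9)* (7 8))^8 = ((0 7 8 9 1)(2 6 4))^8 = (0 9 7 1 8)(2 4 6)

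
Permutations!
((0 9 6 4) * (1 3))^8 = ((0 9 6 4)(1 3))^8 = (9)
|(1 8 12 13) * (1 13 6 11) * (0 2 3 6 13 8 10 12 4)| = |(0 2 3 6 11 1 10 12 13 8 4)| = 11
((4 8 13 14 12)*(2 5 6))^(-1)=((2 5 6)(4 8 13 14 12))^(-1)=(2 6 5)(4 12 14 13 8)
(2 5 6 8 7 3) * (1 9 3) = (1 9 3 2 5 6 8 7) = [0, 9, 5, 2, 4, 6, 8, 1, 7, 3]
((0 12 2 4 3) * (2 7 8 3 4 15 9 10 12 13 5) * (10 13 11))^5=((0 11 10 12 7 8 3)(2 15 9 13 5))^5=(15)(0 8 12 11 3 7 10)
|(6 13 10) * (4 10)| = |(4 10 6 13)| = 4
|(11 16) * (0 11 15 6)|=|(0 11 16 15 6)|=5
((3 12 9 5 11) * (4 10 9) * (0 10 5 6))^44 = (3 11 5 4 12)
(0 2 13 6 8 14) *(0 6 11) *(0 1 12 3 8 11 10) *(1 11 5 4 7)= [2, 12, 13, 8, 7, 4, 5, 1, 14, 9, 0, 11, 3, 10, 6]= (0 2 13 10)(1 12 3 8 14 6 5 4 7)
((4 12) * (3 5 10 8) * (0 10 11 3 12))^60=(12)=((0 10 8 12 4)(3 5 11))^60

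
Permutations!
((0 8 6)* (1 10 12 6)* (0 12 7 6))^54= ((0 8 1 10 7 6 12))^54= (0 6 10 8 12 7 1)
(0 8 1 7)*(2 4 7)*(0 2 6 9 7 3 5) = [8, 6, 4, 5, 3, 0, 9, 2, 1, 7] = (0 8 1 6 9 7 2 4 3 5)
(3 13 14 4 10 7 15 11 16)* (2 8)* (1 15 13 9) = (1 15 11 16 3 9)(2 8)(4 10 7 13 14) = [0, 15, 8, 9, 10, 5, 6, 13, 2, 1, 7, 16, 12, 14, 4, 11, 3]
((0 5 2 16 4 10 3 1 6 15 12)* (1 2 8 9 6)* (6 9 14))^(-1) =(0 12 15 6 14 8 5)(2 3 10 4 16)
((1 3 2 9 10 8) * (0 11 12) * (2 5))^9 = (12)(1 5 9 8 3 2 10)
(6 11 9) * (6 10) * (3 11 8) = (3 11 9 10 6 8) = [0, 1, 2, 11, 4, 5, 8, 7, 3, 10, 6, 9]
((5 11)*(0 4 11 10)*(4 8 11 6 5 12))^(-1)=(0 10 5 6 4 12 11 8)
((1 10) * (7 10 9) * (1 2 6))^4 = ((1 9 7 10 2 6))^4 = (1 2 7)(6 10 9)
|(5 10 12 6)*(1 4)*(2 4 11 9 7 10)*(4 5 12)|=6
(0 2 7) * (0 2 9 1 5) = (0 9 1 5)(2 7) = [9, 5, 7, 3, 4, 0, 6, 2, 8, 1]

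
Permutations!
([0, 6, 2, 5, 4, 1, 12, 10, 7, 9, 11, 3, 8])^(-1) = (1 5 3 11 10 7 8 12 6)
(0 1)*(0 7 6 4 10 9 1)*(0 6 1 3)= [6, 7, 2, 0, 10, 5, 4, 1, 8, 3, 9]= (0 6 4 10 9 3)(1 7)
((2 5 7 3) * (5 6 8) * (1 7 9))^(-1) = (1 9 5 8 6 2 3 7)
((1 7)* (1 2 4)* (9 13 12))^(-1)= ((1 7 2 4)(9 13 12))^(-1)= (1 4 2 7)(9 12 13)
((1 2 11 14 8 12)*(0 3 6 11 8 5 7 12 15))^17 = ((0 3 6 11 14 5 7 12 1 2 8 15))^17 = (0 5 8 11 1 3 7 15 14 2 6 12)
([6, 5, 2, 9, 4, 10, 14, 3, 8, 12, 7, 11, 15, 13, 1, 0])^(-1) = [15, 14, 2, 7, 4, 1, 0, 10, 8, 3, 5, 11, 9, 13, 6, 12]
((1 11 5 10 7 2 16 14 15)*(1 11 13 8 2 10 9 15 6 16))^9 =((1 13 8 2)(5 9 15 11)(6 16 14)(7 10))^9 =(16)(1 13 8 2)(5 9 15 11)(7 10)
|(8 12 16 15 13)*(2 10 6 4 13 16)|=14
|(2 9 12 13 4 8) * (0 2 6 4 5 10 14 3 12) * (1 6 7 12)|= |(0 2 9)(1 6 4 8 7 12 13 5 10 14 3)|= 33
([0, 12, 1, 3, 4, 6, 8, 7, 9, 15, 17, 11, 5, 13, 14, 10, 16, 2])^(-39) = (1 12 5 6 8 9 15 10 17 2)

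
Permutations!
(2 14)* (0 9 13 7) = [9, 1, 14, 3, 4, 5, 6, 0, 8, 13, 10, 11, 12, 7, 2] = (0 9 13 7)(2 14)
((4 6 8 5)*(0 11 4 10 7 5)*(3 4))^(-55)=(0 8 6 4 3 11)(5 7 10)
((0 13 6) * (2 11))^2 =(0 6 13)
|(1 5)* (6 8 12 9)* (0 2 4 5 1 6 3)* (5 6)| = |(0 2 4 6 8 12 9 3)| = 8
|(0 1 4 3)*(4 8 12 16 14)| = 8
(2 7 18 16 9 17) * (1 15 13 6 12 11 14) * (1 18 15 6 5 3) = (1 6 12 11 14 18 16 9 17 2 7 15 13 5 3) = [0, 6, 7, 1, 4, 3, 12, 15, 8, 17, 10, 14, 11, 5, 18, 13, 9, 2, 16]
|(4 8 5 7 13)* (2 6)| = |(2 6)(4 8 5 7 13)| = 10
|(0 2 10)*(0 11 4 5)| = 6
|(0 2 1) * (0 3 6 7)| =|(0 2 1 3 6 7)| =6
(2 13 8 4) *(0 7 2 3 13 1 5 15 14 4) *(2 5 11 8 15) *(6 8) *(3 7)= (0 3 13 15 14 4 7 5 2 1 11 6 8)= [3, 11, 1, 13, 7, 2, 8, 5, 0, 9, 10, 6, 12, 15, 4, 14]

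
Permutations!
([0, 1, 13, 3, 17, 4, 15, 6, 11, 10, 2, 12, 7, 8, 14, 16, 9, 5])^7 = [0, 1, 15, 3, 17, 4, 8, 13, 9, 7, 6, 10, 2, 16, 14, 11, 12, 5]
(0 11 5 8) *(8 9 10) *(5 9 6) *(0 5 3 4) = (0 11 9 10 8 5 6 3 4) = [11, 1, 2, 4, 0, 6, 3, 7, 5, 10, 8, 9]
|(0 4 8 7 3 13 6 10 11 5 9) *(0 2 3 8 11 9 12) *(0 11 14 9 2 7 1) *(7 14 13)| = |(0 4 13 6 10 2 3 7 8 1)(5 12 11)(9 14)| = 30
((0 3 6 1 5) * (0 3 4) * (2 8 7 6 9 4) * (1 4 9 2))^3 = (9)(0 3 7)(1 2 6)(4 5 8)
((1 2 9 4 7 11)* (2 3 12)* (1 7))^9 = (1 2)(3 9)(4 12)(7 11)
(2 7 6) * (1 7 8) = (1 7 6 2 8) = [0, 7, 8, 3, 4, 5, 2, 6, 1]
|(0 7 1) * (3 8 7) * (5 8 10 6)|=8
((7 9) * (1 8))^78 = ((1 8)(7 9))^78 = (9)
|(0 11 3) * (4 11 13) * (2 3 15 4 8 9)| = 6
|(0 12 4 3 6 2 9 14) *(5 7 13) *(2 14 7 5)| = 12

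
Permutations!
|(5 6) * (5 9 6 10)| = 2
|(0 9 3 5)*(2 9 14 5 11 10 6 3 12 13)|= |(0 14 5)(2 9 12 13)(3 11 10 6)|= 12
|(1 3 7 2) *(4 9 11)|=12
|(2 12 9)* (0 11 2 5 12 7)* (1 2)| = 15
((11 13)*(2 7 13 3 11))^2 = ((2 7 13)(3 11))^2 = (2 13 7)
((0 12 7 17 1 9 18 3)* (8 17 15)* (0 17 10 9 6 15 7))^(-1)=(0 12)(1 17 3 18 9 10 8 15 6)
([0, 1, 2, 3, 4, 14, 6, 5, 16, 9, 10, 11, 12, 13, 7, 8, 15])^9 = [0, 1, 2, 3, 4, 5, 6, 7, 8, 9, 10, 11, 12, 13, 14, 15, 16]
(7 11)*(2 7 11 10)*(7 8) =[0, 1, 8, 3, 4, 5, 6, 10, 7, 9, 2, 11] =(11)(2 8 7 10)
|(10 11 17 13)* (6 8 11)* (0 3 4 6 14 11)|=|(0 3 4 6 8)(10 14 11 17 13)|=5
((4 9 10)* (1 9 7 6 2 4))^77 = (1 10 9)(2 4 7 6)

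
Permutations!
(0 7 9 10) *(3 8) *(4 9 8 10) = (0 7 8 3 10)(4 9) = [7, 1, 2, 10, 9, 5, 6, 8, 3, 4, 0]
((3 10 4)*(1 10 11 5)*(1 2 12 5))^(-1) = ((1 10 4 3 11)(2 12 5))^(-1) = (1 11 3 4 10)(2 5 12)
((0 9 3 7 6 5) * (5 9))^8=(9)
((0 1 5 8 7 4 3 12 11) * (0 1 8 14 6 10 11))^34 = ((0 8 7 4 3 12)(1 5 14 6 10 11))^34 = (0 3 7)(1 10 14)(4 8 12)(5 11 6)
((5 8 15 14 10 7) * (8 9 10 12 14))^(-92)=(15)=((5 9 10 7)(8 15)(12 14))^(-92)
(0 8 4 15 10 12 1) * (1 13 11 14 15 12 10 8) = (0 1)(4 12 13 11 14 15 8) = [1, 0, 2, 3, 12, 5, 6, 7, 4, 9, 10, 14, 13, 11, 15, 8]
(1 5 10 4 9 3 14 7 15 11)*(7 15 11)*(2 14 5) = (1 2 14 15 7 11)(3 5 10 4 9) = [0, 2, 14, 5, 9, 10, 6, 11, 8, 3, 4, 1, 12, 13, 15, 7]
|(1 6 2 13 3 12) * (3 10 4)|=8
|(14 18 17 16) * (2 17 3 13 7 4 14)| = 6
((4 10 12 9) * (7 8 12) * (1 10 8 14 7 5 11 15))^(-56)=((1 10 5 11 15)(4 8 12 9)(7 14))^(-56)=(1 15 11 5 10)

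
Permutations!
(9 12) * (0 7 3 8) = [7, 1, 2, 8, 4, 5, 6, 3, 0, 12, 10, 11, 9] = (0 7 3 8)(9 12)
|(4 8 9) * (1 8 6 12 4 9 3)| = 3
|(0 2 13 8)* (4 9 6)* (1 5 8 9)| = |(0 2 13 9 6 4 1 5 8)| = 9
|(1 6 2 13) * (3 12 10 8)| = |(1 6 2 13)(3 12 10 8)| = 4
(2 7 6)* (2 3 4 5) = (2 7 6 3 4 5) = [0, 1, 7, 4, 5, 2, 3, 6]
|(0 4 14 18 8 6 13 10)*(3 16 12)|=24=|(0 4 14 18 8 6 13 10)(3 16 12)|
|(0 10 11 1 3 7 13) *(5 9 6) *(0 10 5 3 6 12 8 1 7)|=|(0 5 9 12 8 1 6 3)(7 13 10 11)|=8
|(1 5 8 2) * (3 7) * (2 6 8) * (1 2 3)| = |(1 5 3 7)(6 8)| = 4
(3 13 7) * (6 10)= (3 13 7)(6 10)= [0, 1, 2, 13, 4, 5, 10, 3, 8, 9, 6, 11, 12, 7]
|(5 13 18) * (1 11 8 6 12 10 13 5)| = |(1 11 8 6 12 10 13 18)| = 8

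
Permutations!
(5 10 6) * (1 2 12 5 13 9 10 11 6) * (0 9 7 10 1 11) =(0 9 1 2 12 5)(6 13 7 10 11) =[9, 2, 12, 3, 4, 0, 13, 10, 8, 1, 11, 6, 5, 7]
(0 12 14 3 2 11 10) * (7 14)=(0 12 7 14 3 2 11 10)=[12, 1, 11, 2, 4, 5, 6, 14, 8, 9, 0, 10, 7, 13, 3]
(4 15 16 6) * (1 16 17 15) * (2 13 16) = [0, 2, 13, 3, 1, 5, 4, 7, 8, 9, 10, 11, 12, 16, 14, 17, 6, 15] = (1 2 13 16 6 4)(15 17)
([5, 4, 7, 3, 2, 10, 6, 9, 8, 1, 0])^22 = [5, 2, 9, 3, 7, 10, 6, 1, 8, 4, 0]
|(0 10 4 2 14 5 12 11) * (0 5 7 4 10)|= |(2 14 7 4)(5 12 11)|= 12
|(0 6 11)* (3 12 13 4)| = 12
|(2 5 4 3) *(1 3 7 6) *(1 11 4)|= 4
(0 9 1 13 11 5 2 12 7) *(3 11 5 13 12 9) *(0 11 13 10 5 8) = (0 3 13 8)(1 12 7 11 10 5 2 9) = [3, 12, 9, 13, 4, 2, 6, 11, 0, 1, 5, 10, 7, 8]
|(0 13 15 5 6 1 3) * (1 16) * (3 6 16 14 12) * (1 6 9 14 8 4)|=13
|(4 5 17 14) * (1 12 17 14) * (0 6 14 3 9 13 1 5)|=|(0 6 14 4)(1 12 17 5 3 9 13)|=28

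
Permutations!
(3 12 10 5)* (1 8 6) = (1 8 6)(3 12 10 5) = [0, 8, 2, 12, 4, 3, 1, 7, 6, 9, 5, 11, 10]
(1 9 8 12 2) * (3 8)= [0, 9, 1, 8, 4, 5, 6, 7, 12, 3, 10, 11, 2]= (1 9 3 8 12 2)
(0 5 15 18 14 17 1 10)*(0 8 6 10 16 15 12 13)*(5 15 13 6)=(0 15 18 14 17 1 16 13)(5 12 6 10 8)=[15, 16, 2, 3, 4, 12, 10, 7, 5, 9, 8, 11, 6, 0, 17, 18, 13, 1, 14]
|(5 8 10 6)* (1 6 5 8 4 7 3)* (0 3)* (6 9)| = 10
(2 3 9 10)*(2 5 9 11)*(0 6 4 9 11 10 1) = [6, 0, 3, 10, 9, 11, 4, 7, 8, 1, 5, 2] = (0 6 4 9 1)(2 3 10 5 11)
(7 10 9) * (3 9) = (3 9 7 10) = [0, 1, 2, 9, 4, 5, 6, 10, 8, 7, 3]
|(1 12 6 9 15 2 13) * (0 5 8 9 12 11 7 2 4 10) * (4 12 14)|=|(0 5 8 9 15 12 6 14 4 10)(1 11 7 2 13)|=10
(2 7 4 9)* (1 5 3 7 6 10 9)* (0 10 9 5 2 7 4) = (0 10 5 3 4 1 2 6 9 7) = [10, 2, 6, 4, 1, 3, 9, 0, 8, 7, 5]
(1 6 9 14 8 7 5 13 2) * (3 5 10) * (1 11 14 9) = (1 6)(2 11 14 8 7 10 3 5 13) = [0, 6, 11, 5, 4, 13, 1, 10, 7, 9, 3, 14, 12, 2, 8]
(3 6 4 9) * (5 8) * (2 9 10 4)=(2 9 3 6)(4 10)(5 8)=[0, 1, 9, 6, 10, 8, 2, 7, 5, 3, 4]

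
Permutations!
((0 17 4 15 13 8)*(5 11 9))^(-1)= (0 8 13 15 4 17)(5 9 11)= ((0 17 4 15 13 8)(5 11 9))^(-1)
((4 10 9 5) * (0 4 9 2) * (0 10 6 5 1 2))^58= ((0 4 6 5 9 1 2 10))^58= (0 6 9 2)(1 10 4 5)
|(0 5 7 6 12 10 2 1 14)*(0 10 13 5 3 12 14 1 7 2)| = 10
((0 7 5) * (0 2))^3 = ((0 7 5 2))^3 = (0 2 5 7)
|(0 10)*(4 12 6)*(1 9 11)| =6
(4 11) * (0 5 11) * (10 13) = (0 5 11 4)(10 13) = [5, 1, 2, 3, 0, 11, 6, 7, 8, 9, 13, 4, 12, 10]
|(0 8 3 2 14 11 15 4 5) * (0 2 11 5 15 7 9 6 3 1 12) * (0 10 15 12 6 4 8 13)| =66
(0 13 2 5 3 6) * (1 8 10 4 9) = (0 13 2 5 3 6)(1 8 10 4 9) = [13, 8, 5, 6, 9, 3, 0, 7, 10, 1, 4, 11, 12, 2]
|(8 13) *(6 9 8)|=4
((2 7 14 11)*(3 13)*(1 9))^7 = (1 9)(2 11 14 7)(3 13)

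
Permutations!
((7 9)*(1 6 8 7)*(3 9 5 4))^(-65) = ((1 6 8 7 5 4 3 9))^(-65) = (1 9 3 4 5 7 8 6)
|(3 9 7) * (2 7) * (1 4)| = 4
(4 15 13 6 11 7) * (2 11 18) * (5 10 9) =(2 11 7 4 15 13 6 18)(5 10 9) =[0, 1, 11, 3, 15, 10, 18, 4, 8, 5, 9, 7, 12, 6, 14, 13, 16, 17, 2]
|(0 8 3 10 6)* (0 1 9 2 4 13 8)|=|(1 9 2 4 13 8 3 10 6)|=9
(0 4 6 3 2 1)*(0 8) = (0 4 6 3 2 1 8) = [4, 8, 1, 2, 6, 5, 3, 7, 0]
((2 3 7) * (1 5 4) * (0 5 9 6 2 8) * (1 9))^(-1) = ((0 5 4 9 6 2 3 7 8))^(-1) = (0 8 7 3 2 6 9 4 5)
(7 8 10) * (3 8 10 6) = [0, 1, 2, 8, 4, 5, 3, 10, 6, 9, 7] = (3 8 6)(7 10)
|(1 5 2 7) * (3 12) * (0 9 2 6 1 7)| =6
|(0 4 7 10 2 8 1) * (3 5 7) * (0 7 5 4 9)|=10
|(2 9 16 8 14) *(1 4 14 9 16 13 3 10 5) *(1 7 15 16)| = 36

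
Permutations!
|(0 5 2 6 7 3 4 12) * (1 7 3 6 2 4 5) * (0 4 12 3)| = |(0 1 7 6)(3 5 12 4)| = 4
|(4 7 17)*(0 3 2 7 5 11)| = |(0 3 2 7 17 4 5 11)| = 8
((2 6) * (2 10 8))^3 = ((2 6 10 8))^3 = (2 8 10 6)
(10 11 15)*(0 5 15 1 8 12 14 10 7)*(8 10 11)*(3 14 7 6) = (0 5 15 6 3 14 11 1 10 8 12 7) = [5, 10, 2, 14, 4, 15, 3, 0, 12, 9, 8, 1, 7, 13, 11, 6]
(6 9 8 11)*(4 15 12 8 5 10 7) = (4 15 12 8 11 6 9 5 10 7) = [0, 1, 2, 3, 15, 10, 9, 4, 11, 5, 7, 6, 8, 13, 14, 12]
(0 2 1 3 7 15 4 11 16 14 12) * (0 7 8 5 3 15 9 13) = [2, 15, 1, 8, 11, 3, 6, 9, 5, 13, 10, 16, 7, 0, 12, 4, 14] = (0 2 1 15 4 11 16 14 12 7 9 13)(3 8 5)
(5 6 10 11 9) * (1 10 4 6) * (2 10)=(1 2 10 11 9 5)(4 6)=[0, 2, 10, 3, 6, 1, 4, 7, 8, 5, 11, 9]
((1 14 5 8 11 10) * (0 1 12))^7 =(0 12 10 11 8 5 14 1)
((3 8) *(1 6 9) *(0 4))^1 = (0 4)(1 6 9)(3 8)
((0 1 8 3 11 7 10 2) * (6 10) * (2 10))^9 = (0 1 8 3 11 7 6 2)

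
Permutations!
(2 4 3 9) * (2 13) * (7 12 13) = (2 4 3 9 7 12 13) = [0, 1, 4, 9, 3, 5, 6, 12, 8, 7, 10, 11, 13, 2]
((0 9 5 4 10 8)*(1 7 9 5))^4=((0 5 4 10 8)(1 7 9))^4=(0 8 10 4 5)(1 7 9)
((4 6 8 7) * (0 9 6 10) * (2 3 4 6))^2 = ((0 9 2 3 4 10)(6 8 7))^2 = (0 2 4)(3 10 9)(6 7 8)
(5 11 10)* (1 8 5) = (1 8 5 11 10) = [0, 8, 2, 3, 4, 11, 6, 7, 5, 9, 1, 10]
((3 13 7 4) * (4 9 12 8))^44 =(3 7 12 4 13 9 8)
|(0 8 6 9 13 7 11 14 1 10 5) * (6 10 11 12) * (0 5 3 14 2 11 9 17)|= |(0 8 10 3 14 1 9 13 7 12 6 17)(2 11)|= 12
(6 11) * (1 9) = (1 9)(6 11) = [0, 9, 2, 3, 4, 5, 11, 7, 8, 1, 10, 6]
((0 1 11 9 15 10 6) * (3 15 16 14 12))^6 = ((0 1 11 9 16 14 12 3 15 10 6))^6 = (0 12 1 3 11 15 9 10 16 6 14)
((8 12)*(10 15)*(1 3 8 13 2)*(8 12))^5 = (10 15)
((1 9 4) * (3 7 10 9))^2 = ((1 3 7 10 9 4))^2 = (1 7 9)(3 10 4)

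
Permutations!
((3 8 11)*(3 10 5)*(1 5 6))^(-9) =((1 5 3 8 11 10 6))^(-9) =(1 10 8 5 6 11 3)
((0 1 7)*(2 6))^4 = (0 1 7)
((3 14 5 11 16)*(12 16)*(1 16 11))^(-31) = ((1 16 3 14 5)(11 12))^(-31) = (1 5 14 3 16)(11 12)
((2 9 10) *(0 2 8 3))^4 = ((0 2 9 10 8 3))^4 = (0 8 9)(2 3 10)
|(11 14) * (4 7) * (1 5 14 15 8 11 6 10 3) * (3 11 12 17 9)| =|(1 5 14 6 10 11 15 8 12 17 9 3)(4 7)| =12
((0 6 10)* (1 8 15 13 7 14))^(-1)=(0 10 6)(1 14 7 13 15 8)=((0 6 10)(1 8 15 13 7 14))^(-1)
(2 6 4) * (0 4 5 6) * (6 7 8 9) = [4, 1, 0, 3, 2, 7, 5, 8, 9, 6] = (0 4 2)(5 7 8 9 6)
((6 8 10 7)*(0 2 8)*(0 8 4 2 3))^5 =((0 3)(2 4)(6 8 10 7))^5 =(0 3)(2 4)(6 8 10 7)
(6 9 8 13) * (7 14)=(6 9 8 13)(7 14)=[0, 1, 2, 3, 4, 5, 9, 14, 13, 8, 10, 11, 12, 6, 7]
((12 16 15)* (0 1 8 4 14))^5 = (12 15 16)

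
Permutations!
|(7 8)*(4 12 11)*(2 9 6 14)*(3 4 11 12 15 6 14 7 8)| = 15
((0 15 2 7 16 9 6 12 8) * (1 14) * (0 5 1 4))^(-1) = (0 4 14 1 5 8 12 6 9 16 7 2 15)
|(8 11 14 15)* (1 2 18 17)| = 4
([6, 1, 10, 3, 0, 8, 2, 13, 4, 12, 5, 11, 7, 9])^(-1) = (0 4 8 5 10 2 6)(7 12 9 13)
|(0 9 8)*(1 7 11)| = 3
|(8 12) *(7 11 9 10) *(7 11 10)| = |(7 10 11 9)(8 12)| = 4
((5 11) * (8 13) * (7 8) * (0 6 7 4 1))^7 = (13)(5 11)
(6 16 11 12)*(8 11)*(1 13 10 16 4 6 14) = (1 13 10 16 8 11 12 14)(4 6) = [0, 13, 2, 3, 6, 5, 4, 7, 11, 9, 16, 12, 14, 10, 1, 15, 8]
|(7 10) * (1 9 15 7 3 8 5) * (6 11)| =|(1 9 15 7 10 3 8 5)(6 11)| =8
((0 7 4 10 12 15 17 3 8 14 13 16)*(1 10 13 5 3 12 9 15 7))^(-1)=(0 16 13 4 7 12 17 15 9 10 1)(3 5 14 8)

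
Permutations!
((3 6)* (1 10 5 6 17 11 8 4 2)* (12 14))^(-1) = ((1 10 5 6 3 17 11 8 4 2)(12 14))^(-1) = (1 2 4 8 11 17 3 6 5 10)(12 14)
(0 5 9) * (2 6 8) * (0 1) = (0 5 9 1)(2 6 8) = [5, 0, 6, 3, 4, 9, 8, 7, 2, 1]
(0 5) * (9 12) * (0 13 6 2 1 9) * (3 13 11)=(0 5 11 3 13 6 2 1 9 12)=[5, 9, 1, 13, 4, 11, 2, 7, 8, 12, 10, 3, 0, 6]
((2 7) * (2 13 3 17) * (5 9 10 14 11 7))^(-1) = ((2 5 9 10 14 11 7 13 3 17))^(-1) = (2 17 3 13 7 11 14 10 9 5)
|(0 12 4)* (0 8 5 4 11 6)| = |(0 12 11 6)(4 8 5)| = 12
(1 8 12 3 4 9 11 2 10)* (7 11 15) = (1 8 12 3 4 9 15 7 11 2 10) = [0, 8, 10, 4, 9, 5, 6, 11, 12, 15, 1, 2, 3, 13, 14, 7]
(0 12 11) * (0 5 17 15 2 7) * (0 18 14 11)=(0 12)(2 7 18 14 11 5 17 15)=[12, 1, 7, 3, 4, 17, 6, 18, 8, 9, 10, 5, 0, 13, 11, 2, 16, 15, 14]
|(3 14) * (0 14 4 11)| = |(0 14 3 4 11)| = 5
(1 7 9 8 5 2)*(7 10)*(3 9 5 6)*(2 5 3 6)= (1 10 7 3 9 8 2)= [0, 10, 1, 9, 4, 5, 6, 3, 2, 8, 7]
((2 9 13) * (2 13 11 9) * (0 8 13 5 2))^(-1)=(0 2 5 13 8)(9 11)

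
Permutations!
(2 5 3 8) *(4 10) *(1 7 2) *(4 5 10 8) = [0, 7, 10, 4, 8, 3, 6, 2, 1, 9, 5] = (1 7 2 10 5 3 4 8)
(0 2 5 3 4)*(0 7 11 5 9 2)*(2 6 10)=(2 9 6 10)(3 4 7 11 5)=[0, 1, 9, 4, 7, 3, 10, 11, 8, 6, 2, 5]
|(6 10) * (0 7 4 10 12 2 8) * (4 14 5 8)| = 5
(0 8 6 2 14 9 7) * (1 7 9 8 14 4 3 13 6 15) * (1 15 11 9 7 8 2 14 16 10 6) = (0 16 10 6 14 2 4 3 13 1 8 11 9 7) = [16, 8, 4, 13, 3, 5, 14, 0, 11, 7, 6, 9, 12, 1, 2, 15, 10]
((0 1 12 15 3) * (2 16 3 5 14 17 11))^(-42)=(0 12 5 17 2 3 1 15 14 11 16)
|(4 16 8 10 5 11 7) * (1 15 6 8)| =|(1 15 6 8 10 5 11 7 4 16)| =10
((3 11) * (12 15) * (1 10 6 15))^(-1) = ((1 10 6 15 12)(3 11))^(-1) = (1 12 15 6 10)(3 11)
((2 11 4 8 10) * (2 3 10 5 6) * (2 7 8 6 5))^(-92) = (2 7 4)(6 11 8)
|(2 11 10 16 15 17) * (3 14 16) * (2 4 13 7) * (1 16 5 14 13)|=|(1 16 15 17 4)(2 11 10 3 13 7)(5 14)|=30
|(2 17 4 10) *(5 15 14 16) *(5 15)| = 12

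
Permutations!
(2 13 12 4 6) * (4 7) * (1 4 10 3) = (1 4 6 2 13 12 7 10 3) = [0, 4, 13, 1, 6, 5, 2, 10, 8, 9, 3, 11, 7, 12]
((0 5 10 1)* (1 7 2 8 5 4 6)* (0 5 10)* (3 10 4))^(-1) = ((0 3 10 7 2 8 4 6 1 5))^(-1) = (0 5 1 6 4 8 2 7 10 3)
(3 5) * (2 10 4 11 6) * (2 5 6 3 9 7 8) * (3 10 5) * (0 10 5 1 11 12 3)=(0 10 4 12 3 6)(1 11 5 9 7 8 2)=[10, 11, 1, 6, 12, 9, 0, 8, 2, 7, 4, 5, 3]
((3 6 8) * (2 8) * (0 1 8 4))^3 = (0 3 4 8 2 1 6)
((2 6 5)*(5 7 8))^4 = ((2 6 7 8 5))^4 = (2 5 8 7 6)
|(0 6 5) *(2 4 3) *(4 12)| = |(0 6 5)(2 12 4 3)| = 12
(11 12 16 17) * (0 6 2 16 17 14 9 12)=(0 6 2 16 14 9 12 17 11)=[6, 1, 16, 3, 4, 5, 2, 7, 8, 12, 10, 0, 17, 13, 9, 15, 14, 11]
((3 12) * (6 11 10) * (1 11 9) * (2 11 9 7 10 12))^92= ((1 9)(2 11 12 3)(6 7 10))^92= (12)(6 10 7)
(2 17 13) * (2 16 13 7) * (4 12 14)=(2 17 7)(4 12 14)(13 16)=[0, 1, 17, 3, 12, 5, 6, 2, 8, 9, 10, 11, 14, 16, 4, 15, 13, 7]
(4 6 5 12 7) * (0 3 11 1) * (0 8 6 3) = (1 8 6 5 12 7 4 3 11) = [0, 8, 2, 11, 3, 12, 5, 4, 6, 9, 10, 1, 7]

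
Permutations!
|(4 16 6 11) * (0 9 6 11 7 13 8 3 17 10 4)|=|(0 9 6 7 13 8 3 17 10 4 16 11)|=12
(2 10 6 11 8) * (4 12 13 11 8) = (2 10 6 8)(4 12 13 11) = [0, 1, 10, 3, 12, 5, 8, 7, 2, 9, 6, 4, 13, 11]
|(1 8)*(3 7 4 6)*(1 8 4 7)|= 4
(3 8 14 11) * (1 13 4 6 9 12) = (1 13 4 6 9 12)(3 8 14 11) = [0, 13, 2, 8, 6, 5, 9, 7, 14, 12, 10, 3, 1, 4, 11]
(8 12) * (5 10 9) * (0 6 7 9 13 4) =[6, 1, 2, 3, 0, 10, 7, 9, 12, 5, 13, 11, 8, 4] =(0 6 7 9 5 10 13 4)(8 12)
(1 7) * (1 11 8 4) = (1 7 11 8 4) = [0, 7, 2, 3, 1, 5, 6, 11, 4, 9, 10, 8]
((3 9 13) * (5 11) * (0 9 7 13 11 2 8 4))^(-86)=((0 9 11 5 2 8 4)(3 7 13))^(-86)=(0 8 5 9 4 2 11)(3 7 13)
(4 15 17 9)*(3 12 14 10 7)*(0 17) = [17, 1, 2, 12, 15, 5, 6, 3, 8, 4, 7, 11, 14, 13, 10, 0, 16, 9] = (0 17 9 4 15)(3 12 14 10 7)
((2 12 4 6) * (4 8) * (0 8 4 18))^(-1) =(0 18 8)(2 6 4 12)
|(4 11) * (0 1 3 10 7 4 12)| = |(0 1 3 10 7 4 11 12)| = 8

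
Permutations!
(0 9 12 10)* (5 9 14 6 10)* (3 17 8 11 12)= (0 14 6 10)(3 17 8 11 12 5 9)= [14, 1, 2, 17, 4, 9, 10, 7, 11, 3, 0, 12, 5, 13, 6, 15, 16, 8]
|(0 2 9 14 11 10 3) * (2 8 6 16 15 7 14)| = 10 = |(0 8 6 16 15 7 14 11 10 3)(2 9)|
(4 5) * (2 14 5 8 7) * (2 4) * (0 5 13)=(0 5 2 14 13)(4 8 7)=[5, 1, 14, 3, 8, 2, 6, 4, 7, 9, 10, 11, 12, 0, 13]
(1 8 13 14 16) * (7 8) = [0, 7, 2, 3, 4, 5, 6, 8, 13, 9, 10, 11, 12, 14, 16, 15, 1] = (1 7 8 13 14 16)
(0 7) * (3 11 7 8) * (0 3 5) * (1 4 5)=[8, 4, 2, 11, 5, 0, 6, 3, 1, 9, 10, 7]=(0 8 1 4 5)(3 11 7)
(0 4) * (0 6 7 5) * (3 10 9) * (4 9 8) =(0 9 3 10 8 4 6 7 5) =[9, 1, 2, 10, 6, 0, 7, 5, 4, 3, 8]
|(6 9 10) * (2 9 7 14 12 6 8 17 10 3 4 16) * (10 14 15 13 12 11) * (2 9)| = 20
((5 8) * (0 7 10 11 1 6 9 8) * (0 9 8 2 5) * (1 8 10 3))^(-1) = ((0 7 3 1 6 10 11 8)(2 5 9))^(-1) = (0 8 11 10 6 1 3 7)(2 9 5)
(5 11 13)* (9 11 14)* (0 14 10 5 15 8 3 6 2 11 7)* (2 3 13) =(0 14 9 7)(2 11)(3 6)(5 10)(8 13 15) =[14, 1, 11, 6, 4, 10, 3, 0, 13, 7, 5, 2, 12, 15, 9, 8]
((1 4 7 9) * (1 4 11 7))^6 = ((1 11 7 9 4))^6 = (1 11 7 9 4)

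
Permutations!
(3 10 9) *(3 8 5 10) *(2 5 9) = (2 5 10)(8 9) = [0, 1, 5, 3, 4, 10, 6, 7, 9, 8, 2]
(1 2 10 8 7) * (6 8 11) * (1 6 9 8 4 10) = (1 2)(4 10 11 9 8 7 6) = [0, 2, 1, 3, 10, 5, 4, 6, 7, 8, 11, 9]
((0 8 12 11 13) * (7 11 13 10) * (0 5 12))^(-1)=((0 8)(5 12 13)(7 11 10))^(-1)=(0 8)(5 13 12)(7 10 11)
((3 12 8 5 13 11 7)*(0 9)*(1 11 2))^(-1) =((0 9)(1 11 7 3 12 8 5 13 2))^(-1) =(0 9)(1 2 13 5 8 12 3 7 11)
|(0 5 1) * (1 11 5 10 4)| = |(0 10 4 1)(5 11)| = 4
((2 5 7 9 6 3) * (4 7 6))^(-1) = ((2 5 6 3)(4 7 9))^(-1) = (2 3 6 5)(4 9 7)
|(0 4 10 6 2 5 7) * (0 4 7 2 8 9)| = 14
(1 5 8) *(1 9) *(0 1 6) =[1, 5, 2, 3, 4, 8, 0, 7, 9, 6] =(0 1 5 8 9 6)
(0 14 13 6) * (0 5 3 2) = (0 14 13 6 5 3 2) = [14, 1, 0, 2, 4, 3, 5, 7, 8, 9, 10, 11, 12, 6, 13]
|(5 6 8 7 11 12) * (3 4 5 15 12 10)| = |(3 4 5 6 8 7 11 10)(12 15)| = 8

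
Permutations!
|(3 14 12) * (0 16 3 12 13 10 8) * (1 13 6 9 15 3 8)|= |(0 16 8)(1 13 10)(3 14 6 9 15)|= 15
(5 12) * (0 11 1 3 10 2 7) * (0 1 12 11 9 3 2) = (0 9 3 10)(1 2 7)(5 11 12) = [9, 2, 7, 10, 4, 11, 6, 1, 8, 3, 0, 12, 5]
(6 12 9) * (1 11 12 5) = (1 11 12 9 6 5) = [0, 11, 2, 3, 4, 1, 5, 7, 8, 6, 10, 12, 9]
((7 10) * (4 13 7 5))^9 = (4 5 10 7 13)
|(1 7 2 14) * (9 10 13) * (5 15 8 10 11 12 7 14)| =|(1 14)(2 5 15 8 10 13 9 11 12 7)| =10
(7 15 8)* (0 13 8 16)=[13, 1, 2, 3, 4, 5, 6, 15, 7, 9, 10, 11, 12, 8, 14, 16, 0]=(0 13 8 7 15 16)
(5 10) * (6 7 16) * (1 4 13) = (1 4 13)(5 10)(6 7 16) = [0, 4, 2, 3, 13, 10, 7, 16, 8, 9, 5, 11, 12, 1, 14, 15, 6]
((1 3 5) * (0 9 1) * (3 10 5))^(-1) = (0 5 10 1 9)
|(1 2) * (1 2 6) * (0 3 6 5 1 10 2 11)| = 6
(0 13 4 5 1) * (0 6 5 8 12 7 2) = (0 13 4 8 12 7 2)(1 6 5) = [13, 6, 0, 3, 8, 1, 5, 2, 12, 9, 10, 11, 7, 4]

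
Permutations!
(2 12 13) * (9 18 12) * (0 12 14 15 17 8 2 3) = (0 12 13 3)(2 9 18 14 15 17 8) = [12, 1, 9, 0, 4, 5, 6, 7, 2, 18, 10, 11, 13, 3, 15, 17, 16, 8, 14]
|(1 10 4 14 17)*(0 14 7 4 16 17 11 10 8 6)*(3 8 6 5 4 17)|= 13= |(0 14 11 10 16 3 8 5 4 7 17 1 6)|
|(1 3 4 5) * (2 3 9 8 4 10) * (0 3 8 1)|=14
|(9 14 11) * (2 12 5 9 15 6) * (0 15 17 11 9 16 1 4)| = 18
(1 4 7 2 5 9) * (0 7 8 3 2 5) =(0 7 5 9 1 4 8 3 2) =[7, 4, 0, 2, 8, 9, 6, 5, 3, 1]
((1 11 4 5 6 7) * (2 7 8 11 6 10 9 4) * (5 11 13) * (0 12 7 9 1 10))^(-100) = ((0 12 7 10 1 6 8 13 5)(2 9 4 11))^(-100) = (0 5 13 8 6 1 10 7 12)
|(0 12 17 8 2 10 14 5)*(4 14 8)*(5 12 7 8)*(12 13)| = 30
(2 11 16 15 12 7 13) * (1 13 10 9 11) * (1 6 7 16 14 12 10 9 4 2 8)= [0, 13, 6, 3, 2, 5, 7, 9, 1, 11, 4, 14, 16, 8, 12, 10, 15]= (1 13 8)(2 6 7 9 11 14 12 16 15 10 4)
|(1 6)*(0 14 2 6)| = 5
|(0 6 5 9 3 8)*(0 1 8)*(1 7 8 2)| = 10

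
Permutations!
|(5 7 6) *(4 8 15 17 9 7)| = |(4 8 15 17 9 7 6 5)| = 8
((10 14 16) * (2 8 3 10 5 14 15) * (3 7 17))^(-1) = ((2 8 7 17 3 10 15)(5 14 16))^(-1) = (2 15 10 3 17 7 8)(5 16 14)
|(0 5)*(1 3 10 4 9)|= |(0 5)(1 3 10 4 9)|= 10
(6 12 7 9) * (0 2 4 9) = [2, 1, 4, 3, 9, 5, 12, 0, 8, 6, 10, 11, 7] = (0 2 4 9 6 12 7)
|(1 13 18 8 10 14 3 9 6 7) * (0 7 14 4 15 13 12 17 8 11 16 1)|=44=|(0 7)(1 12 17 8 10 4 15 13 18 11 16)(3 9 6 14)|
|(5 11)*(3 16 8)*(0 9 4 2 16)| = |(0 9 4 2 16 8 3)(5 11)| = 14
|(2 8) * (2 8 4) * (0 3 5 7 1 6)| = 6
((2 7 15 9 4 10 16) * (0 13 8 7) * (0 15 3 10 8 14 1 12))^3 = (0 1 13 12 14)(2 4 3)(7 16 9)(8 10 15)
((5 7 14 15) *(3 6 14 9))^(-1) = ((3 6 14 15 5 7 9))^(-1) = (3 9 7 5 15 14 6)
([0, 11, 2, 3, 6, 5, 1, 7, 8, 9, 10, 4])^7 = [0, 6, 2, 3, 11, 5, 4, 7, 8, 9, 10, 1]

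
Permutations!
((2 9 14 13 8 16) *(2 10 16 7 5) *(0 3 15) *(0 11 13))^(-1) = (0 14 9 2 5 7 8 13 11 15 3)(10 16)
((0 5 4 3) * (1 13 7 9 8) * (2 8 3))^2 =(0 4 8 13 9)(1 7 3 5 2)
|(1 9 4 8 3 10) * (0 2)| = 6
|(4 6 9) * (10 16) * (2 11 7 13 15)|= 30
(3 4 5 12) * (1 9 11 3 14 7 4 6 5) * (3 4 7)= [0, 9, 2, 6, 1, 12, 5, 7, 8, 11, 10, 4, 14, 13, 3]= (1 9 11 4)(3 6 5 12 14)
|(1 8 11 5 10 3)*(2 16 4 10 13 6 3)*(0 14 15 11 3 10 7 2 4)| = 12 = |(0 14 15 11 5 13 6 10 4 7 2 16)(1 8 3)|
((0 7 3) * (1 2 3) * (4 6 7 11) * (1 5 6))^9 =(0 1)(2 11)(3 4)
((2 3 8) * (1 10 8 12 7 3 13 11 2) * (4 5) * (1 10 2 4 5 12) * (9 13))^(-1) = ((1 2 9 13 11 4 12 7 3)(8 10))^(-1) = (1 3 7 12 4 11 13 9 2)(8 10)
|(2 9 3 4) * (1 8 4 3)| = |(1 8 4 2 9)| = 5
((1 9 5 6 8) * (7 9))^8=((1 7 9 5 6 8))^8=(1 9 6)(5 8 7)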